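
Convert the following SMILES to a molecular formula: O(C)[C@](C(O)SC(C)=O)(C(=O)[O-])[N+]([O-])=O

C6H8NO7S-

Heavy atoms from the SMILES: 6 C, 1 N, 7 O, 1 S.
Implicit hydrogens by atom environment:
  4 × O: no H
  3 × C: no H
  2 × C: 3 H each → 6
  2 × O (charge -1): no H
  1 × C: 1 H
  1 × N (charge +1): no H
  1 × O: 1 H
  1 × S: no H
  Total hydrogens = 8.
Net charge -1.
Molecular formula: C6H8NO7S-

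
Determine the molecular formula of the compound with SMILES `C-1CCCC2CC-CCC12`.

C10H18

Heavy atoms from the SMILES: 10 C.
Implicit hydrogens by atom environment:
  8 × C: 2 H each → 16
  2 × C: 1 H each → 2
  Total hydrogens = 18.
Molecular formula: C10H18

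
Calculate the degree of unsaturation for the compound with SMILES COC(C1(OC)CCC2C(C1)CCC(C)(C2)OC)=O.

Molecular formula from the SMILES: C15H26O4.
DoU = (2C + 2 + N − H − X)/2 = (2·15 + 2 + 0 − 26 − 0)/2 = 6/2 = 3.
(Structurally: 2 ring(s) + 1 π bond(s) = 3.)

3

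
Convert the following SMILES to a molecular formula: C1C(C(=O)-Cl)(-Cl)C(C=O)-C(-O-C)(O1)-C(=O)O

Heavy atoms from the SMILES: 8 C, 2 Cl, 6 O.
Implicit hydrogens by atom environment:
  5 × O: no H
  4 × C: no H
  2 × C: 1 H each → 2
  2 × Cl: no H
  1 × C: 3 H
  1 × C: 2 H
  1 × O: 1 H
  Total hydrogens = 8.
Molecular formula: C8H8Cl2O6

C8H8Cl2O6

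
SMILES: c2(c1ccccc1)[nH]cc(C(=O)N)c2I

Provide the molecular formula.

C11H9IN2O

Heavy atoms from the SMILES: 11 C, 1 I, 2 N, 1 O.
Implicit hydrogens by atom environment:
  6 × C (aromatic): 1 H each → 6
  4 × C (aromatic): no H
  1 × C: no H
  1 × I: no H
  1 × N: 2 H
  1 × N (aromatic): 1 H
  1 × O: no H
  Total hydrogens = 9.
Molecular formula: C11H9IN2O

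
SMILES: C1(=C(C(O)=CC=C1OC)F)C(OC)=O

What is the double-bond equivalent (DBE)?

Molecular formula from the SMILES: C9H9FO4.
DoU = (2C + 2 + N − H − X)/2 = (2·9 + 2 + 0 − 9 − 1)/2 = 10/2 = 5.
(Structurally: 1 ring(s) + 4 π bond(s) = 5.)

5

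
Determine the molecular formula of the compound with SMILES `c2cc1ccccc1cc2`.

C10H8

Heavy atoms from the SMILES: 10 C.
Implicit hydrogens by atom environment:
  8 × C (aromatic): 1 H each → 8
  2 × C (aromatic): no H
  Total hydrogens = 8.
Molecular formula: C10H8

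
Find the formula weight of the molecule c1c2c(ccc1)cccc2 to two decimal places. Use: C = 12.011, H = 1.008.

Molecular formula: C10H8.
M = 10×12.011 + 8×1.008 = 128.17 g/mol.

128.17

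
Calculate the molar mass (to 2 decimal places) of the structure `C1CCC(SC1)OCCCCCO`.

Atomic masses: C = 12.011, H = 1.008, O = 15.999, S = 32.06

Molecular formula: C10H20O2S.
M = 10×12.011 + 20×1.008 + 2×15.999 + 1×32.06 = 204.33 g/mol.

204.33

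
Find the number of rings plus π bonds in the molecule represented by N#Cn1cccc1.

5

Molecular formula from the SMILES: C5H4N2.
DoU = (2C + 2 + N − H − X)/2 = (2·5 + 2 + 2 − 4 − 0)/2 = 10/2 = 5.
(Structurally: 1 ring(s) + 4 π bond(s) = 5.)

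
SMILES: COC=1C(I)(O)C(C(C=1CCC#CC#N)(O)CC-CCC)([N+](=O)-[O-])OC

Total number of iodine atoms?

1

The symbol for iodine appears 1 time in the SMILES.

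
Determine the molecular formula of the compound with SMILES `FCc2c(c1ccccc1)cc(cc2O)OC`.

C14H13FO2

Heavy atoms from the SMILES: 14 C, 1 F, 2 O.
Implicit hydrogens by atom environment:
  7 × C (aromatic): 1 H each → 7
  5 × C (aromatic): no H
  1 × C: 3 H
  1 × C: 2 H
  1 × F: no H
  1 × O: 1 H
  1 × O: no H
  Total hydrogens = 13.
Molecular formula: C14H13FO2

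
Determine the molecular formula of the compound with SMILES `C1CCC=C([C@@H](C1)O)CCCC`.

Heavy atoms from the SMILES: 11 C, 1 O.
Implicit hydrogens by atom environment:
  7 × C: 2 H each → 14
  2 × C: 1 H each → 2
  1 × C: 3 H
  1 × C: no H
  1 × O: 1 H
  Total hydrogens = 20.
Molecular formula: C11H20O

C11H20O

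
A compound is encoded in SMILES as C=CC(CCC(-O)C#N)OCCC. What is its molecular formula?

C10H17NO2

Heavy atoms from the SMILES: 10 C, 1 N, 2 O.
Implicit hydrogens by atom environment:
  5 × C: 2 H each → 10
  3 × C: 1 H each → 3
  1 × C: 3 H
  1 × C: no H
  1 × N: no H
  1 × O: 1 H
  1 × O: no H
  Total hydrogens = 17.
Molecular formula: C10H17NO2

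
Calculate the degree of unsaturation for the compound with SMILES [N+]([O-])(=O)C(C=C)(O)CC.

2

Molecular formula from the SMILES: C5H9NO3.
DoU = (2C + 2 + N − H − X)/2 = (2·5 + 2 + 1 − 9 − 0)/2 = 4/2 = 2.
(Structurally: 0 ring(s) + 2 π bond(s) = 2.)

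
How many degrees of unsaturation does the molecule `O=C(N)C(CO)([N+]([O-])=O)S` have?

2

Molecular formula from the SMILES: C3H6N2O4S.
DoU = (2C + 2 + N − H − X)/2 = (2·3 + 2 + 2 − 6 − 0)/2 = 4/2 = 2.
(Structurally: 0 ring(s) + 2 π bond(s) = 2.)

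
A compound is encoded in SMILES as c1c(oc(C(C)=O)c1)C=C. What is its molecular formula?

C8H8O2

Heavy atoms from the SMILES: 8 C, 2 O.
Implicit hydrogens by atom environment:
  2 × C (aromatic): 1 H each → 2
  2 × C (aromatic): no H
  1 × C: 3 H
  1 × C: 2 H
  1 × C: 1 H
  1 × C: no H
  1 × O (aromatic): no H
  1 × O: no H
  Total hydrogens = 8.
Molecular formula: C8H8O2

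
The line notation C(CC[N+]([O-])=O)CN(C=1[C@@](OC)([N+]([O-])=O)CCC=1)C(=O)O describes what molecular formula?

Heavy atoms from the SMILES: 11 C, 3 N, 7 O.
Implicit hydrogens by atom environment:
  6 × C: 2 H each → 12
  4 × O: no H
  3 × C: no H
  2 × N (charge +1): no H
  2 × O (charge -1): no H
  1 × C: 3 H
  1 × C: 1 H
  1 × N: no H
  1 × O: 1 H
  Total hydrogens = 17.
Molecular formula: C11H17N3O7

C11H17N3O7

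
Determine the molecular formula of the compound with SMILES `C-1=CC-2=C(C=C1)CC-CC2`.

C10H12

Heavy atoms from the SMILES: 10 C.
Implicit hydrogens by atom environment:
  4 × C: 2 H each → 8
  4 × C (aromatic): 1 H each → 4
  2 × C (aromatic): no H
  Total hydrogens = 12.
Molecular formula: C10H12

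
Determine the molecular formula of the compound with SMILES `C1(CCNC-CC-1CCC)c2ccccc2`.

C15H23N

Heavy atoms from the SMILES: 15 C, 1 N.
Implicit hydrogens by atom environment:
  6 × C: 2 H each → 12
  5 × C (aromatic): 1 H each → 5
  2 × C: 1 H each → 2
  1 × C: 3 H
  1 × C (aromatic): no H
  1 × N: 1 H
  Total hydrogens = 23.
Molecular formula: C15H23N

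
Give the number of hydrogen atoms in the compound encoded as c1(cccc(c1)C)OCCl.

9

Hydrogens are implicit in SMILES; fill each atom to its normal valence:
  4 × C (aromatic): 1 H each → 4
  2 × C (aromatic): no H
  1 × C: 3 H
  1 × C: 2 H
  1 × Cl: no H
  1 × O: no H
  Total hydrogens = 9.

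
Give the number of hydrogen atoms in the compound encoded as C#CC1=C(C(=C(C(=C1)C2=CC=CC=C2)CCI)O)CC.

Hydrogens are implicit in SMILES; fill each atom to its normal valence:
  6 × C (aromatic): 1 H each → 6
  6 × C (aromatic): no H
  3 × C: 2 H each → 6
  1 × C: 3 H
  1 × C: 1 H
  1 × C: no H
  1 × I: no H
  1 × O: 1 H
  Total hydrogens = 17.

17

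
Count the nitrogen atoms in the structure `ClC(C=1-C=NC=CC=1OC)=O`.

The symbol for nitrogen appears 1 time in the SMILES.

1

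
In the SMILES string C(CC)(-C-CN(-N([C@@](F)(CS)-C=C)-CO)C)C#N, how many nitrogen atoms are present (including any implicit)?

3

The symbol for nitrogen appears 3 times in the SMILES.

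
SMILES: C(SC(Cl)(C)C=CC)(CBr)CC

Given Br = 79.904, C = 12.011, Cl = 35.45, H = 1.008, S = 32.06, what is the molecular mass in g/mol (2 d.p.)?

271.64

Molecular formula: C9H16BrClS.
M = 1×79.904 + 9×12.011 + 1×35.45 + 16×1.008 + 1×32.06 = 271.64 g/mol.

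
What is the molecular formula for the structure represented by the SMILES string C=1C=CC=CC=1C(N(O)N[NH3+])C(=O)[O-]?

Heavy atoms from the SMILES: 8 C, 3 N, 3 O.
Implicit hydrogens by atom environment:
  5 × C (aromatic): 1 H each → 5
  1 × C: 1 H
  1 × C: no H
  1 × C (aromatic): no H
  1 × N (charge +1): 3 H
  1 × N: 1 H
  1 × N: no H
  1 × O: 1 H
  1 × O: no H
  1 × O (charge -1): no H
  Total hydrogens = 11.
Molecular formula: C8H11N3O3

C8H11N3O3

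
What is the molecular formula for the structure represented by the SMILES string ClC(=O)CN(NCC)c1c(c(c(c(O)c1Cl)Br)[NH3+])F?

Heavy atoms from the SMILES: 1 Br, 10 C, 2 Cl, 1 F, 3 N, 2 O.
Implicit hydrogens by atom environment:
  6 × C (aromatic): no H
  2 × C: 2 H each → 4
  2 × Cl: no H
  1 × Br: no H
  1 × C: 3 H
  1 × C: no H
  1 × F: no H
  1 × N (charge +1): 3 H
  1 × N: 1 H
  1 × N: no H
  1 × O: 1 H
  1 × O: no H
  Total hydrogens = 12.
Net charge +1.
Molecular formula: C10H12BrCl2FN3O2+

C10H12BrCl2FN3O2+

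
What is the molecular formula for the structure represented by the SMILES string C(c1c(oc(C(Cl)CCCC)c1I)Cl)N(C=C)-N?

Heavy atoms from the SMILES: 12 C, 2 Cl, 1 I, 2 N, 1 O.
Implicit hydrogens by atom environment:
  5 × C: 2 H each → 10
  4 × C (aromatic): no H
  2 × C: 1 H each → 2
  2 × Cl: no H
  1 × C: 3 H
  1 × I: no H
  1 × N: 2 H
  1 × N: no H
  1 × O (aromatic): no H
  Total hydrogens = 17.
Molecular formula: C12H17Cl2IN2O

C12H17Cl2IN2O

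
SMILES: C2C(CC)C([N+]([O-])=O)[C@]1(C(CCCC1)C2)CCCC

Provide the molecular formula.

Heavy atoms from the SMILES: 16 C, 1 N, 2 O.
Implicit hydrogens by atom environment:
  10 × C: 2 H each → 20
  3 × C: 1 H each → 3
  2 × C: 3 H each → 6
  1 × C: no H
  1 × N (charge +1): no H
  1 × O: no H
  1 × O (charge -1): no H
  Total hydrogens = 29.
Molecular formula: C16H29NO2

C16H29NO2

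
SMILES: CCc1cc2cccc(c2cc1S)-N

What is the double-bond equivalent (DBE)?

Molecular formula from the SMILES: C12H13NS.
DoU = (2C + 2 + N − H − X)/2 = (2·12 + 2 + 1 − 13 − 0)/2 = 14/2 = 7.
(Structurally: 2 ring(s) + 5 π bond(s) = 7.)

7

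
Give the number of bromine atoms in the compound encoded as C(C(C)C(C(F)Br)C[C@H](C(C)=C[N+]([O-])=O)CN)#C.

The symbol for bromine appears 1 time in the SMILES.

1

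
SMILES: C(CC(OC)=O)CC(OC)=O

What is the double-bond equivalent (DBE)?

Molecular formula from the SMILES: C7H12O4.
DoU = (2C + 2 + N − H − X)/2 = (2·7 + 2 + 0 − 12 − 0)/2 = 4/2 = 2.
(Structurally: 0 ring(s) + 2 π bond(s) = 2.)

2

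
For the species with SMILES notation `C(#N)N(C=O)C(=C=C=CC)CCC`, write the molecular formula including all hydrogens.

C10H12N2O

Heavy atoms from the SMILES: 10 C, 2 N, 1 O.
Implicit hydrogens by atom environment:
  4 × C: no H
  2 × C: 3 H each → 6
  2 × C: 2 H each → 4
  2 × C: 1 H each → 2
  2 × N: no H
  1 × O: no H
  Total hydrogens = 12.
Molecular formula: C10H12N2O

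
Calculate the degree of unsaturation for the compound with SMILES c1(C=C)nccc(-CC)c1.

5

Molecular formula from the SMILES: C9H11N.
DoU = (2C + 2 + N − H − X)/2 = (2·9 + 2 + 1 − 11 − 0)/2 = 10/2 = 5.
(Structurally: 1 ring(s) + 4 π bond(s) = 5.)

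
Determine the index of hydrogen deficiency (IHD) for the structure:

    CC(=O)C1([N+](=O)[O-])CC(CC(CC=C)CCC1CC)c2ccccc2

8

Molecular formula from the SMILES: C21H29NO3.
DoU = (2C + 2 + N − H − X)/2 = (2·21 + 2 + 1 − 29 − 0)/2 = 16/2 = 8.
(Structurally: 2 ring(s) + 6 π bond(s) = 8.)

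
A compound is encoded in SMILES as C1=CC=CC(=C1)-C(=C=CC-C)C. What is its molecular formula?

C12H14

Heavy atoms from the SMILES: 12 C.
Implicit hydrogens by atom environment:
  5 × C (aromatic): 1 H each → 5
  2 × C: 3 H each → 6
  2 × C: no H
  1 × C: 2 H
  1 × C: 1 H
  1 × C (aromatic): no H
  Total hydrogens = 14.
Molecular formula: C12H14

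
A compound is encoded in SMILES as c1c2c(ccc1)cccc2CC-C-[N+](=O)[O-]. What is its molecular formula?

Heavy atoms from the SMILES: 13 C, 1 N, 2 O.
Implicit hydrogens by atom environment:
  7 × C (aromatic): 1 H each → 7
  3 × C: 2 H each → 6
  3 × C (aromatic): no H
  1 × N (charge +1): no H
  1 × O: no H
  1 × O (charge -1): no H
  Total hydrogens = 13.
Molecular formula: C13H13NO2

C13H13NO2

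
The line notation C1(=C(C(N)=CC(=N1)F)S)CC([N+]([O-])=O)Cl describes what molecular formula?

Heavy atoms from the SMILES: 7 C, 1 Cl, 1 F, 3 N, 2 O, 1 S.
Implicit hydrogens by atom environment:
  4 × C (aromatic): no H
  1 × C: 2 H
  1 × C (aromatic): 1 H
  1 × C: 1 H
  1 × Cl: no H
  1 × F: no H
  1 × N: 2 H
  1 × N (aromatic): no H
  1 × N (charge +1): no H
  1 × O: no H
  1 × O (charge -1): no H
  1 × S: 1 H
  Total hydrogens = 7.
Molecular formula: C7H7ClFN3O2S

C7H7ClFN3O2S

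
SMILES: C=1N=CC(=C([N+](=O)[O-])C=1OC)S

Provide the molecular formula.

C6H6N2O3S

Heavy atoms from the SMILES: 6 C, 2 N, 3 O, 1 S.
Implicit hydrogens by atom environment:
  3 × C (aromatic): no H
  2 × C (aromatic): 1 H each → 2
  2 × O: no H
  1 × C: 3 H
  1 × N (aromatic): no H
  1 × N (charge +1): no H
  1 × O (charge -1): no H
  1 × S: 1 H
  Total hydrogens = 6.
Molecular formula: C6H6N2O3S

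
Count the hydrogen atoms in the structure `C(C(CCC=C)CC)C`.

Hydrogens are implicit in SMILES; fill each atom to its normal valence:
  5 × C: 2 H each → 10
  2 × C: 3 H each → 6
  2 × C: 1 H each → 2
  Total hydrogens = 18.

18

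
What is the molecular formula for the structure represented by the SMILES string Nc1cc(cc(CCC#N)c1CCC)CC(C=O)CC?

Heavy atoms from the SMILES: 17 C, 2 N, 1 O.
Implicit hydrogens by atom environment:
  6 × C: 2 H each → 12
  4 × C (aromatic): no H
  2 × C: 3 H each → 6
  2 × C (aromatic): 1 H each → 2
  2 × C: 1 H each → 2
  1 × C: no H
  1 × N: 2 H
  1 × N: no H
  1 × O: no H
  Total hydrogens = 24.
Molecular formula: C17H24N2O

C17H24N2O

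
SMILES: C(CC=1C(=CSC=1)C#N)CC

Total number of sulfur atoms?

1

The symbol for sulfur appears 1 time in the SMILES.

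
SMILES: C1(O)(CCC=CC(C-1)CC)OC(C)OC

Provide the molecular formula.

C12H22O3

Heavy atoms from the SMILES: 12 C, 3 O.
Implicit hydrogens by atom environment:
  4 × C: 2 H each → 8
  4 × C: 1 H each → 4
  3 × C: 3 H each → 9
  2 × O: no H
  1 × C: no H
  1 × O: 1 H
  Total hydrogens = 22.
Molecular formula: C12H22O3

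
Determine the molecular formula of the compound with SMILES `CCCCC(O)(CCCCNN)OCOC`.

Heavy atoms from the SMILES: 11 C, 2 N, 3 O.
Implicit hydrogens by atom environment:
  8 × C: 2 H each → 16
  2 × C: 3 H each → 6
  2 × O: no H
  1 × C: no H
  1 × N: 2 H
  1 × N: 1 H
  1 × O: 1 H
  Total hydrogens = 26.
Molecular formula: C11H26N2O3

C11H26N2O3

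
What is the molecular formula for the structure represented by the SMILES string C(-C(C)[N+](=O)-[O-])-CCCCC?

Heavy atoms from the SMILES: 8 C, 1 N, 2 O.
Implicit hydrogens by atom environment:
  5 × C: 2 H each → 10
  2 × C: 3 H each → 6
  1 × C: 1 H
  1 × N (charge +1): no H
  1 × O: no H
  1 × O (charge -1): no H
  Total hydrogens = 17.
Molecular formula: C8H17NO2

C8H17NO2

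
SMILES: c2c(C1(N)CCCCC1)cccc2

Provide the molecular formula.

Heavy atoms from the SMILES: 12 C, 1 N.
Implicit hydrogens by atom environment:
  5 × C: 2 H each → 10
  5 × C (aromatic): 1 H each → 5
  1 × C: no H
  1 × C (aromatic): no H
  1 × N: 2 H
  Total hydrogens = 17.
Molecular formula: C12H17N

C12H17N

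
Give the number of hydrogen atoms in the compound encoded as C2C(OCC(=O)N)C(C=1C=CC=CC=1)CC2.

Hydrogens are implicit in SMILES; fill each atom to its normal valence:
  5 × C (aromatic): 1 H each → 5
  4 × C: 2 H each → 8
  2 × C: 1 H each → 2
  2 × O: no H
  1 × C: no H
  1 × C (aromatic): no H
  1 × N: 2 H
  Total hydrogens = 17.

17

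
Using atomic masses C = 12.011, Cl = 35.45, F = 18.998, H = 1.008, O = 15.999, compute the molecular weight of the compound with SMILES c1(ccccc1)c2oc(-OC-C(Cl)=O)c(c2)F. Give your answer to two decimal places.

254.64

Molecular formula: C12H8ClFO3.
M = 12×12.011 + 1×35.45 + 1×18.998 + 8×1.008 + 3×15.999 = 254.64 g/mol.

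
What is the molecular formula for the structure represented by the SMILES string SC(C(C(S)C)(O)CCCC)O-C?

C9H20O2S2

Heavy atoms from the SMILES: 9 C, 2 O, 2 S.
Implicit hydrogens by atom environment:
  3 × C: 3 H each → 9
  3 × C: 2 H each → 6
  2 × C: 1 H each → 2
  2 × S: 1 H each → 2
  1 × C: no H
  1 × O: 1 H
  1 × O: no H
  Total hydrogens = 20.
Molecular formula: C9H20O2S2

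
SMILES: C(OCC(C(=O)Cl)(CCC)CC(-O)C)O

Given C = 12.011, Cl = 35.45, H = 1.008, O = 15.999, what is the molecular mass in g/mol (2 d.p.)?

Molecular formula: C10H19ClO4.
M = 10×12.011 + 1×35.45 + 19×1.008 + 4×15.999 = 238.71 g/mol.

238.71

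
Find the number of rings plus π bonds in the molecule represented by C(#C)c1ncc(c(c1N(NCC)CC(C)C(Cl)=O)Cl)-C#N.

Molecular formula from the SMILES: C14H14Cl2N4O.
DoU = (2C + 2 + N − H − X)/2 = (2·14 + 2 + 4 − 14 − 2)/2 = 18/2 = 9.
(Structurally: 1 ring(s) + 8 π bond(s) = 9.)

9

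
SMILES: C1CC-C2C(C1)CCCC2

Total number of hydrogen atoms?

18

Hydrogens are implicit in SMILES; fill each atom to its normal valence:
  8 × C: 2 H each → 16
  2 × C: 1 H each → 2
  Total hydrogens = 18.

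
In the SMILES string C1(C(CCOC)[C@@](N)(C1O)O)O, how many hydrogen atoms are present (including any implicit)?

15

Hydrogens are implicit in SMILES; fill each atom to its normal valence:
  3 × C: 1 H each → 3
  3 × O: 1 H each → 3
  2 × C: 2 H each → 4
  1 × C: 3 H
  1 × C: no H
  1 × N: 2 H
  1 × O: no H
  Total hydrogens = 15.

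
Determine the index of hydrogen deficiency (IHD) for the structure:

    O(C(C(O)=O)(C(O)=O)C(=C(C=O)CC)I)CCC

4

Molecular formula from the SMILES: C11H15IO6.
DoU = (2C + 2 + N − H − X)/2 = (2·11 + 2 + 0 − 15 − 1)/2 = 8/2 = 4.
(Structurally: 0 ring(s) + 4 π bond(s) = 4.)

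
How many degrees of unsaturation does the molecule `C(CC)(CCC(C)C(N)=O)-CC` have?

Molecular formula from the SMILES: C10H21NO.
DoU = (2C + 2 + N − H − X)/2 = (2·10 + 2 + 1 − 21 − 0)/2 = 2/2 = 1.
(Structurally: 0 ring(s) + 1 π bond(s) = 1.)

1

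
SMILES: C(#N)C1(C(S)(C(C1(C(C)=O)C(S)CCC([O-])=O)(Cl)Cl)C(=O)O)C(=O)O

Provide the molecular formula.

C13H12Cl2NO7S2-

Heavy atoms from the SMILES: 13 C, 2 Cl, 1 N, 7 O, 2 S.
Implicit hydrogens by atom environment:
  9 × C: no H
  4 × O: no H
  2 × C: 2 H each → 4
  2 × Cl: no H
  2 × O: 1 H each → 2
  2 × S: 1 H each → 2
  1 × C: 3 H
  1 × C: 1 H
  1 × N: no H
  1 × O (charge -1): no H
  Total hydrogens = 12.
Net charge -1.
Molecular formula: C13H12Cl2NO7S2-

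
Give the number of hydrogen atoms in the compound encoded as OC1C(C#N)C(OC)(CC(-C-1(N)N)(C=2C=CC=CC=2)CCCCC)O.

29

Hydrogens are implicit in SMILES; fill each atom to its normal valence:
  5 × C: 2 H each → 10
  5 × C (aromatic): 1 H each → 5
  4 × C: no H
  2 × C: 3 H each → 6
  2 × C: 1 H each → 2
  2 × N: 2 H each → 4
  2 × O: 1 H each → 2
  1 × C (aromatic): no H
  1 × N: no H
  1 × O: no H
  Total hydrogens = 29.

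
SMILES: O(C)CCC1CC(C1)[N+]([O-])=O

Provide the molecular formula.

C7H13NO3

Heavy atoms from the SMILES: 7 C, 1 N, 3 O.
Implicit hydrogens by atom environment:
  4 × C: 2 H each → 8
  2 × C: 1 H each → 2
  2 × O: no H
  1 × C: 3 H
  1 × N (charge +1): no H
  1 × O (charge -1): no H
  Total hydrogens = 13.
Molecular formula: C7H13NO3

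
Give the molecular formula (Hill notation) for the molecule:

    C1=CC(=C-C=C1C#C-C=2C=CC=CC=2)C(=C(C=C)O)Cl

Heavy atoms from the SMILES: 18 C, 1 Cl, 1 O.
Implicit hydrogens by atom environment:
  9 × C (aromatic): 1 H each → 9
  4 × C: no H
  3 × C (aromatic): no H
  1 × C: 2 H
  1 × C: 1 H
  1 × Cl: no H
  1 × O: 1 H
  Total hydrogens = 13.
Molecular formula: C18H13ClO

C18H13ClO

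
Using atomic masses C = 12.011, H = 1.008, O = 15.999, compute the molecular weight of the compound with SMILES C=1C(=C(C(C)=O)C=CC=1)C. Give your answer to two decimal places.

Molecular formula: C9H10O.
M = 9×12.011 + 10×1.008 + 1×15.999 = 134.18 g/mol.

134.18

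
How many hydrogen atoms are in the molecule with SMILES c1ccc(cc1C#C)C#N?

5

Hydrogens are implicit in SMILES; fill each atom to its normal valence:
  4 × C (aromatic): 1 H each → 4
  2 × C (aromatic): no H
  2 × C: no H
  1 × C: 1 H
  1 × N: no H
  Total hydrogens = 5.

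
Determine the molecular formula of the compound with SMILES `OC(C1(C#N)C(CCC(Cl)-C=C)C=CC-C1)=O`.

Heavy atoms from the SMILES: 13 C, 1 Cl, 1 N, 2 O.
Implicit hydrogens by atom environment:
  5 × C: 2 H each → 10
  5 × C: 1 H each → 5
  3 × C: no H
  1 × Cl: no H
  1 × N: no H
  1 × O: 1 H
  1 × O: no H
  Total hydrogens = 16.
Molecular formula: C13H16ClNO2

C13H16ClNO2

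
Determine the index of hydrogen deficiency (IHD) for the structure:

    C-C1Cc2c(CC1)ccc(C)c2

5

Molecular formula from the SMILES: C12H16.
DoU = (2C + 2 + N − H − X)/2 = (2·12 + 2 + 0 − 16 − 0)/2 = 10/2 = 5.
(Structurally: 2 ring(s) + 3 π bond(s) = 5.)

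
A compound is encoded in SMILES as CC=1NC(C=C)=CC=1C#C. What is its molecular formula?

C9H9N

Heavy atoms from the SMILES: 9 C, 1 N.
Implicit hydrogens by atom environment:
  3 × C (aromatic): no H
  2 × C: 1 H each → 2
  1 × C: 3 H
  1 × C: 2 H
  1 × C (aromatic): 1 H
  1 × C: no H
  1 × N (aromatic): 1 H
  Total hydrogens = 9.
Molecular formula: C9H9N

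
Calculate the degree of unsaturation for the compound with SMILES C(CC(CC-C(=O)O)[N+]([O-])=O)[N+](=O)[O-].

3

Molecular formula from the SMILES: C6H10N2O6.
DoU = (2C + 2 + N − H − X)/2 = (2·6 + 2 + 2 − 10 − 0)/2 = 6/2 = 3.
(Structurally: 0 ring(s) + 3 π bond(s) = 3.)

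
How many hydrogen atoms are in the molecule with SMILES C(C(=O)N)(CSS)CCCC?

15

Hydrogens are implicit in SMILES; fill each atom to its normal valence:
  4 × C: 2 H each → 8
  1 × C: 3 H
  1 × C: 1 H
  1 × C: no H
  1 × N: 2 H
  1 × O: no H
  1 × S: 1 H
  1 × S: no H
  Total hydrogens = 15.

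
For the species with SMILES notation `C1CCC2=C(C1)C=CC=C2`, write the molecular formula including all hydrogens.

Heavy atoms from the SMILES: 10 C.
Implicit hydrogens by atom environment:
  4 × C: 2 H each → 8
  4 × C (aromatic): 1 H each → 4
  2 × C (aromatic): no H
  Total hydrogens = 12.
Molecular formula: C10H12

C10H12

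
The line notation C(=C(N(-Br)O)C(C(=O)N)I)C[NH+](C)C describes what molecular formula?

C7H14BrIN3O2+

Heavy atoms from the SMILES: 1 Br, 7 C, 1 I, 3 N, 2 O.
Implicit hydrogens by atom environment:
  2 × C: 3 H each → 6
  2 × C: 1 H each → 2
  2 × C: no H
  1 × Br: no H
  1 × C: 2 H
  1 × I: no H
  1 × N: 2 H
  1 × N (charge +1): 1 H
  1 × N: no H
  1 × O: 1 H
  1 × O: no H
  Total hydrogens = 14.
Net charge +1.
Molecular formula: C7H14BrIN3O2+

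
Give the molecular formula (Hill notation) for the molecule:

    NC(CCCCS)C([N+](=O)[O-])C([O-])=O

Heavy atoms from the SMILES: 7 C, 2 N, 4 O, 1 S.
Implicit hydrogens by atom environment:
  4 × C: 2 H each → 8
  2 × C: 1 H each → 2
  2 × O: no H
  2 × O (charge -1): no H
  1 × C: no H
  1 × N: 2 H
  1 × N (charge +1): no H
  1 × S: 1 H
  Total hydrogens = 13.
Net charge -1.
Molecular formula: C7H13N2O4S-

C7H13N2O4S-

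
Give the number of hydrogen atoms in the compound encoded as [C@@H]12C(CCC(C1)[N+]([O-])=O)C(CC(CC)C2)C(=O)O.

21

Hydrogens are implicit in SMILES; fill each atom to its normal valence:
  6 × C: 2 H each → 12
  5 × C: 1 H each → 5
  2 × O: no H
  1 × C: 3 H
  1 × C: no H
  1 × N (charge +1): no H
  1 × O: 1 H
  1 × O (charge -1): no H
  Total hydrogens = 21.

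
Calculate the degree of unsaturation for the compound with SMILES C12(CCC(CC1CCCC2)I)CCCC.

Molecular formula from the SMILES: C14H25I.
DoU = (2C + 2 + N − H − X)/2 = (2·14 + 2 + 0 − 25 − 1)/2 = 4/2 = 2.
(Structurally: 2 ring(s) + 0 π bond(s) = 2.)

2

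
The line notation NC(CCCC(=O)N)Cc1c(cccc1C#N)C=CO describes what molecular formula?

C15H19N3O2

Heavy atoms from the SMILES: 15 C, 3 N, 2 O.
Implicit hydrogens by atom environment:
  4 × C: 2 H each → 8
  3 × C (aromatic): 1 H each → 3
  3 × C: 1 H each → 3
  3 × C (aromatic): no H
  2 × C: no H
  2 × N: 2 H each → 4
  1 × N: no H
  1 × O: 1 H
  1 × O: no H
  Total hydrogens = 19.
Molecular formula: C15H19N3O2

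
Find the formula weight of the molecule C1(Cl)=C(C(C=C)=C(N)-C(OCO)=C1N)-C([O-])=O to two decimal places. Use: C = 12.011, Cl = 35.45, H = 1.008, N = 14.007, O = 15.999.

257.65

Molecular formula: C10H10ClN2O4-.
M = 10×12.011 + 1×35.45 + 10×1.008 + 2×14.007 + 4×15.999 = 257.65 g/mol.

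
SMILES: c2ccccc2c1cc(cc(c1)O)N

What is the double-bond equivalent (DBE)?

8

Molecular formula from the SMILES: C12H11NO.
DoU = (2C + 2 + N − H − X)/2 = (2·12 + 2 + 1 − 11 − 0)/2 = 16/2 = 8.
(Structurally: 2 ring(s) + 6 π bond(s) = 8.)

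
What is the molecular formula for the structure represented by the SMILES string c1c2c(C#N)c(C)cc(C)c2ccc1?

Heavy atoms from the SMILES: 13 C, 1 N.
Implicit hydrogens by atom environment:
  5 × C (aromatic): 1 H each → 5
  5 × C (aromatic): no H
  2 × C: 3 H each → 6
  1 × C: no H
  1 × N: no H
  Total hydrogens = 11.
Molecular formula: C13H11N

C13H11N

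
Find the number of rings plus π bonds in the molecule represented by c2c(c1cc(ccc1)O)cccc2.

8

Molecular formula from the SMILES: C12H10O.
DoU = (2C + 2 + N − H − X)/2 = (2·12 + 2 + 0 − 10 − 0)/2 = 16/2 = 8.
(Structurally: 2 ring(s) + 6 π bond(s) = 8.)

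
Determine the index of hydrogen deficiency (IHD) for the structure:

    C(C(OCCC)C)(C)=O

Molecular formula from the SMILES: C7H14O2.
DoU = (2C + 2 + N − H − X)/2 = (2·7 + 2 + 0 − 14 − 0)/2 = 2/2 = 1.
(Structurally: 0 ring(s) + 1 π bond(s) = 1.)

1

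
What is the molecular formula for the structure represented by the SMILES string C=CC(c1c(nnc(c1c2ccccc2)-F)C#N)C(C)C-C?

C18H18FN3

Heavy atoms from the SMILES: 18 C, 1 F, 3 N.
Implicit hydrogens by atom environment:
  5 × C (aromatic): 1 H each → 5
  5 × C (aromatic): no H
  3 × C: 1 H each → 3
  2 × C: 3 H each → 6
  2 × C: 2 H each → 4
  2 × N (aromatic): no H
  1 × C: no H
  1 × F: no H
  1 × N: no H
  Total hydrogens = 18.
Molecular formula: C18H18FN3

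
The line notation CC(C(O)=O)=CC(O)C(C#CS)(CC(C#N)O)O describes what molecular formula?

Heavy atoms from the SMILES: 11 C, 1 N, 5 O, 1 S.
Implicit hydrogens by atom environment:
  6 × C: no H
  4 × O: 1 H each → 4
  3 × C: 1 H each → 3
  1 × C: 3 H
  1 × C: 2 H
  1 × N: no H
  1 × O: no H
  1 × S: 1 H
  Total hydrogens = 13.
Molecular formula: C11H13NO5S

C11H13NO5S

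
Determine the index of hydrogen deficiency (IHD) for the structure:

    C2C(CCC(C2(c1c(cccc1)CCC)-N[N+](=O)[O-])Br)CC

Molecular formula from the SMILES: C17H25BrN2O2.
DoU = (2C + 2 + N − H − X)/2 = (2·17 + 2 + 2 − 25 − 1)/2 = 12/2 = 6.
(Structurally: 2 ring(s) + 4 π bond(s) = 6.)

6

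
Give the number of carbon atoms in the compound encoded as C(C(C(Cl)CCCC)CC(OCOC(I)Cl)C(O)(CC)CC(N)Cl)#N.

16

The symbol for carbon appears 16 times in the SMILES. (Cl is a single chlorine, not C + l.)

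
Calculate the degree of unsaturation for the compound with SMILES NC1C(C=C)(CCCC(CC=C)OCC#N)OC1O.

Molecular formula from the SMILES: C14H22N2O3.
DoU = (2C + 2 + N − H − X)/2 = (2·14 + 2 + 2 − 22 − 0)/2 = 10/2 = 5.
(Structurally: 1 ring(s) + 4 π bond(s) = 5.)

5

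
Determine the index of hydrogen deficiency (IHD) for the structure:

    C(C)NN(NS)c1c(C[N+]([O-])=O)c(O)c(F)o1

4

Molecular formula from the SMILES: C7H11FN4O4S.
DoU = (2C + 2 + N − H − X)/2 = (2·7 + 2 + 4 − 11 − 1)/2 = 8/2 = 4.
(Structurally: 1 ring(s) + 3 π bond(s) = 4.)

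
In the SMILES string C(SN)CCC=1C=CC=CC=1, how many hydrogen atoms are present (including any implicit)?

13

Hydrogens are implicit in SMILES; fill each atom to its normal valence:
  5 × C (aromatic): 1 H each → 5
  3 × C: 2 H each → 6
  1 × C (aromatic): no H
  1 × N: 2 H
  1 × S: no H
  Total hydrogens = 13.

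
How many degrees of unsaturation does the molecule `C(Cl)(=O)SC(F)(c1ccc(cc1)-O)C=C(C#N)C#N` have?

Molecular formula from the SMILES: C12H6ClFN2O2S.
DoU = (2C + 2 + N − H − X)/2 = (2·12 + 2 + 2 − 6 − 2)/2 = 20/2 = 10.
(Structurally: 1 ring(s) + 9 π bond(s) = 10.)

10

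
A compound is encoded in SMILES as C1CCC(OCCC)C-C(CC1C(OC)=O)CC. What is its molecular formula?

Heavy atoms from the SMILES: 15 C, 3 O.
Implicit hydrogens by atom environment:
  8 × C: 2 H each → 16
  3 × C: 3 H each → 9
  3 × C: 1 H each → 3
  3 × O: no H
  1 × C: no H
  Total hydrogens = 28.
Molecular formula: C15H28O3

C15H28O3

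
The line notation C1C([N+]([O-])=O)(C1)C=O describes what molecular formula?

C4H5NO3

Heavy atoms from the SMILES: 4 C, 1 N, 3 O.
Implicit hydrogens by atom environment:
  2 × C: 2 H each → 4
  2 × O: no H
  1 × C: 1 H
  1 × C: no H
  1 × N (charge +1): no H
  1 × O (charge -1): no H
  Total hydrogens = 5.
Molecular formula: C4H5NO3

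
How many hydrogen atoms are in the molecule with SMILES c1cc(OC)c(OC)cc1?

Hydrogens are implicit in SMILES; fill each atom to its normal valence:
  4 × C (aromatic): 1 H each → 4
  2 × C: 3 H each → 6
  2 × C (aromatic): no H
  2 × O: no H
  Total hydrogens = 10.

10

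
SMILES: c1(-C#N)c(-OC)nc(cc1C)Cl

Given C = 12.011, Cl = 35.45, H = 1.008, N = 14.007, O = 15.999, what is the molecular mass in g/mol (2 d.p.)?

182.61

Molecular formula: C8H7ClN2O.
M = 8×12.011 + 1×35.45 + 7×1.008 + 2×14.007 + 1×15.999 = 182.61 g/mol.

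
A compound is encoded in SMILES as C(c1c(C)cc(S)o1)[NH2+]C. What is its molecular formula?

C7H12NOS+

Heavy atoms from the SMILES: 7 C, 1 N, 1 O, 1 S.
Implicit hydrogens by atom environment:
  3 × C (aromatic): no H
  2 × C: 3 H each → 6
  1 × C: 2 H
  1 × C (aromatic): 1 H
  1 × N (charge +1): 2 H
  1 × O (aromatic): no H
  1 × S: 1 H
  Total hydrogens = 12.
Net charge +1.
Molecular formula: C7H12NOS+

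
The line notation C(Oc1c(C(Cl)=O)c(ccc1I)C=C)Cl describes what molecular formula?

C10H7Cl2IO2

Heavy atoms from the SMILES: 10 C, 2 Cl, 1 I, 2 O.
Implicit hydrogens by atom environment:
  4 × C (aromatic): no H
  2 × C: 2 H each → 4
  2 × C (aromatic): 1 H each → 2
  2 × Cl: no H
  2 × O: no H
  1 × C: 1 H
  1 × C: no H
  1 × I: no H
  Total hydrogens = 7.
Molecular formula: C10H7Cl2IO2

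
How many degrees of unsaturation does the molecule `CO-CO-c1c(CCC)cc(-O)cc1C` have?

4

Molecular formula from the SMILES: C12H18O3.
DoU = (2C + 2 + N − H − X)/2 = (2·12 + 2 + 0 − 18 − 0)/2 = 8/2 = 4.
(Structurally: 1 ring(s) + 3 π bond(s) = 4.)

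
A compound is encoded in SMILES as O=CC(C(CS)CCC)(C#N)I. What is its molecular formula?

C8H12INOS

Heavy atoms from the SMILES: 8 C, 1 I, 1 N, 1 O, 1 S.
Implicit hydrogens by atom environment:
  3 × C: 2 H each → 6
  2 × C: 1 H each → 2
  2 × C: no H
  1 × C: 3 H
  1 × I: no H
  1 × N: no H
  1 × O: no H
  1 × S: 1 H
  Total hydrogens = 12.
Molecular formula: C8H12INOS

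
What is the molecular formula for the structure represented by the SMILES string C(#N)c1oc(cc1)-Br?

Heavy atoms from the SMILES: 1 Br, 5 C, 1 N, 1 O.
Implicit hydrogens by atom environment:
  2 × C (aromatic): 1 H each → 2
  2 × C (aromatic): no H
  1 × Br: no H
  1 × C: no H
  1 × N: no H
  1 × O (aromatic): no H
  Total hydrogens = 2.
Molecular formula: C5H2BrNO

C5H2BrNO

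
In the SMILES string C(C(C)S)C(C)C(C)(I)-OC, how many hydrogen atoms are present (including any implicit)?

Hydrogens are implicit in SMILES; fill each atom to its normal valence:
  4 × C: 3 H each → 12
  2 × C: 1 H each → 2
  1 × C: 2 H
  1 × C: no H
  1 × I: no H
  1 × O: no H
  1 × S: 1 H
  Total hydrogens = 17.

17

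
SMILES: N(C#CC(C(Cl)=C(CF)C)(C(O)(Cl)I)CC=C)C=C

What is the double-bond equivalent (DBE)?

5

Molecular formula from the SMILES: C13H15Cl2FINO.
DoU = (2C + 2 + N − H − X)/2 = (2·13 + 2 + 1 − 15 − 4)/2 = 10/2 = 5.
(Structurally: 0 ring(s) + 5 π bond(s) = 5.)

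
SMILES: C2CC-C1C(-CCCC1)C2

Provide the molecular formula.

Heavy atoms from the SMILES: 10 C.
Implicit hydrogens by atom environment:
  8 × C: 2 H each → 16
  2 × C: 1 H each → 2
  Total hydrogens = 18.
Molecular formula: C10H18

C10H18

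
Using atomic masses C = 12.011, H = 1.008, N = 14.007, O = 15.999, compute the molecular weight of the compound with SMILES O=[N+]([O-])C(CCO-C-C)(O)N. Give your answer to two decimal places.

164.16

Molecular formula: C5H12N2O4.
M = 5×12.011 + 12×1.008 + 2×14.007 + 4×15.999 = 164.16 g/mol.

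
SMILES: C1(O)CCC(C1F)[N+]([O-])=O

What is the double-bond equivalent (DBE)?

Molecular formula from the SMILES: C5H8FNO3.
DoU = (2C + 2 + N − H − X)/2 = (2·5 + 2 + 1 − 8 − 1)/2 = 4/2 = 2.
(Structurally: 1 ring(s) + 1 π bond(s) = 2.)

2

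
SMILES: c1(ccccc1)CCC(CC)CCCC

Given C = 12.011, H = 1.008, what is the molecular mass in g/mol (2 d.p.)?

204.36

Molecular formula: C15H24.
M = 15×12.011 + 24×1.008 = 204.36 g/mol.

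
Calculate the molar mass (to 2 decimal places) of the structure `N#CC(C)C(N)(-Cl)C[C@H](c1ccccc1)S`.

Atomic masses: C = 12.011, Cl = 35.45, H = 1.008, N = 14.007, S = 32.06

Molecular formula: C12H15ClN2S.
M = 12×12.011 + 1×35.45 + 15×1.008 + 2×14.007 + 1×32.06 = 254.78 g/mol.

254.78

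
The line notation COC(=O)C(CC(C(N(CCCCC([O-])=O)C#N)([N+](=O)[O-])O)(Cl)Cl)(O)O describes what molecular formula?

Heavy atoms from the SMILES: 12 C, 2 Cl, 3 N, 9 O.
Implicit hydrogens by atom environment:
  6 × C: no H
  5 × C: 2 H each → 10
  4 × O: no H
  3 × O: 1 H each → 3
  2 × Cl: no H
  2 × N: no H
  2 × O (charge -1): no H
  1 × C: 3 H
  1 × N (charge +1): no H
  Total hydrogens = 16.
Net charge -1.
Molecular formula: C12H16Cl2N3O9-

C12H16Cl2N3O9-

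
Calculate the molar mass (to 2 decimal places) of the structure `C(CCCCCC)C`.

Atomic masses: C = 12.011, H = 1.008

Molecular formula: C8H18.
M = 8×12.011 + 18×1.008 = 114.23 g/mol.

114.23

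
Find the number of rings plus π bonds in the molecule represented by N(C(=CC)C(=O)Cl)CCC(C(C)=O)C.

Molecular formula from the SMILES: C10H16ClNO2.
DoU = (2C + 2 + N − H − X)/2 = (2·10 + 2 + 1 − 16 − 1)/2 = 6/2 = 3.
(Structurally: 0 ring(s) + 3 π bond(s) = 3.)

3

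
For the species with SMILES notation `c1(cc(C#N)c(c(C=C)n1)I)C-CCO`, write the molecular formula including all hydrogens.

Heavy atoms from the SMILES: 11 C, 1 I, 2 N, 1 O.
Implicit hydrogens by atom environment:
  4 × C: 2 H each → 8
  4 × C (aromatic): no H
  1 × C (aromatic): 1 H
  1 × C: 1 H
  1 × C: no H
  1 × I: no H
  1 × N (aromatic): no H
  1 × N: no H
  1 × O: 1 H
  Total hydrogens = 11.
Molecular formula: C11H11IN2O

C11H11IN2O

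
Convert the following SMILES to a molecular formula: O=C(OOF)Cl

Heavy atoms from the SMILES: 1 C, 1 Cl, 1 F, 3 O.
Implicit hydrogens by atom environment:
  3 × O: no H
  1 × C: no H
  1 × Cl: no H
  1 × F: no H
  Total hydrogens = 0.
Molecular formula: CClFO3

CClFO3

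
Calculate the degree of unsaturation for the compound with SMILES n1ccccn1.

4

Molecular formula from the SMILES: C4H4N2.
DoU = (2C + 2 + N − H − X)/2 = (2·4 + 2 + 2 − 4 − 0)/2 = 8/2 = 4.
(Structurally: 1 ring(s) + 3 π bond(s) = 4.)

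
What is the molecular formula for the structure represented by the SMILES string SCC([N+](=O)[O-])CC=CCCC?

C8H15NO2S

Heavy atoms from the SMILES: 8 C, 1 N, 2 O, 1 S.
Implicit hydrogens by atom environment:
  4 × C: 2 H each → 8
  3 × C: 1 H each → 3
  1 × C: 3 H
  1 × N (charge +1): no H
  1 × O: no H
  1 × O (charge -1): no H
  1 × S: 1 H
  Total hydrogens = 15.
Molecular formula: C8H15NO2S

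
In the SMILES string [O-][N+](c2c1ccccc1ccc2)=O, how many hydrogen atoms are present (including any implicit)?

Hydrogens are implicit in SMILES; fill each atom to its normal valence:
  7 × C (aromatic): 1 H each → 7
  3 × C (aromatic): no H
  1 × N (charge +1): no H
  1 × O: no H
  1 × O (charge -1): no H
  Total hydrogens = 7.

7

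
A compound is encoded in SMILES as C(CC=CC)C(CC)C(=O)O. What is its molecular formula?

Heavy atoms from the SMILES: 9 C, 2 O.
Implicit hydrogens by atom environment:
  3 × C: 2 H each → 6
  3 × C: 1 H each → 3
  2 × C: 3 H each → 6
  1 × C: no H
  1 × O: 1 H
  1 × O: no H
  Total hydrogens = 16.
Molecular formula: C9H16O2

C9H16O2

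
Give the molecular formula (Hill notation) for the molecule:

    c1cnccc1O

Heavy atoms from the SMILES: 5 C, 1 N, 1 O.
Implicit hydrogens by atom environment:
  4 × C (aromatic): 1 H each → 4
  1 × C (aromatic): no H
  1 × N (aromatic): no H
  1 × O: 1 H
  Total hydrogens = 5.
Molecular formula: C5H5NO

C5H5NO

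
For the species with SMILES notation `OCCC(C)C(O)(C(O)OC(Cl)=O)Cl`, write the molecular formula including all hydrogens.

Heavy atoms from the SMILES: 7 C, 2 Cl, 5 O.
Implicit hydrogens by atom environment:
  3 × O: 1 H each → 3
  2 × C: 2 H each → 4
  2 × C: 1 H each → 2
  2 × C: no H
  2 × Cl: no H
  2 × O: no H
  1 × C: 3 H
  Total hydrogens = 12.
Molecular formula: C7H12Cl2O5

C7H12Cl2O5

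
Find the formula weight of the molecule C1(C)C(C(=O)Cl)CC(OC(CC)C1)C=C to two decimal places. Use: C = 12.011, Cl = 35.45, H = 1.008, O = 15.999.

230.73

Molecular formula: C12H19ClO2.
M = 12×12.011 + 1×35.45 + 19×1.008 + 2×15.999 = 230.73 g/mol.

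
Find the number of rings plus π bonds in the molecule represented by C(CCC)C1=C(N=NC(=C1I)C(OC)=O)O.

Molecular formula from the SMILES: C10H13IN2O3.
DoU = (2C + 2 + N − H − X)/2 = (2·10 + 2 + 2 − 13 − 1)/2 = 10/2 = 5.
(Structurally: 1 ring(s) + 4 π bond(s) = 5.)

5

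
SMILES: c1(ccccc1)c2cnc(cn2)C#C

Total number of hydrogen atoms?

Hydrogens are implicit in SMILES; fill each atom to its normal valence:
  7 × C (aromatic): 1 H each → 7
  3 × C (aromatic): no H
  2 × N (aromatic): no H
  1 × C: 1 H
  1 × C: no H
  Total hydrogens = 8.

8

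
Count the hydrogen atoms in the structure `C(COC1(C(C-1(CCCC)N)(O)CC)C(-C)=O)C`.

Hydrogens are implicit in SMILES; fill each atom to its normal valence:
  6 × C: 2 H each → 12
  4 × C: 3 H each → 12
  4 × C: no H
  2 × O: no H
  1 × N: 2 H
  1 × O: 1 H
  Total hydrogens = 27.

27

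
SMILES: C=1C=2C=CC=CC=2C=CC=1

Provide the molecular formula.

C10H8

Heavy atoms from the SMILES: 10 C.
Implicit hydrogens by atom environment:
  8 × C (aromatic): 1 H each → 8
  2 × C (aromatic): no H
  Total hydrogens = 8.
Molecular formula: C10H8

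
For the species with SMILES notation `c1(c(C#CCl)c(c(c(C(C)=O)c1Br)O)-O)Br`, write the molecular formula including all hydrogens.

C10H5Br2ClO3

Heavy atoms from the SMILES: 2 Br, 10 C, 1 Cl, 3 O.
Implicit hydrogens by atom environment:
  6 × C (aromatic): no H
  3 × C: no H
  2 × Br: no H
  2 × O: 1 H each → 2
  1 × C: 3 H
  1 × Cl: no H
  1 × O: no H
  Total hydrogens = 5.
Molecular formula: C10H5Br2ClO3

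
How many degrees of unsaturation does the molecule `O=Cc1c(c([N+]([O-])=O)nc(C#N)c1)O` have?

Molecular formula from the SMILES: C7H3N3O4.
DoU = (2C + 2 + N − H − X)/2 = (2·7 + 2 + 3 − 3 − 0)/2 = 16/2 = 8.
(Structurally: 1 ring(s) + 7 π bond(s) = 8.)

8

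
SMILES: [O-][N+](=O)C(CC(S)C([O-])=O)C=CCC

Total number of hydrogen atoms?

Hydrogens are implicit in SMILES; fill each atom to its normal valence:
  4 × C: 1 H each → 4
  2 × C: 2 H each → 4
  2 × O: no H
  2 × O (charge -1): no H
  1 × C: 3 H
  1 × C: no H
  1 × N (charge +1): no H
  1 × S: 1 H
  Total hydrogens = 12.

12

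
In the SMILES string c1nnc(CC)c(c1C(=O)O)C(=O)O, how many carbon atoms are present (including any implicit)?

The symbol for carbon appears 8 times in the SMILES. Lowercase c denotes aromatic carbon and counts toward C.

8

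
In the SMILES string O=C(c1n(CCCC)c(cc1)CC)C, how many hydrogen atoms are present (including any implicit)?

Hydrogens are implicit in SMILES; fill each atom to its normal valence:
  4 × C: 2 H each → 8
  3 × C: 3 H each → 9
  2 × C (aromatic): 1 H each → 2
  2 × C (aromatic): no H
  1 × C: no H
  1 × N (aromatic): no H
  1 × O: no H
  Total hydrogens = 19.

19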